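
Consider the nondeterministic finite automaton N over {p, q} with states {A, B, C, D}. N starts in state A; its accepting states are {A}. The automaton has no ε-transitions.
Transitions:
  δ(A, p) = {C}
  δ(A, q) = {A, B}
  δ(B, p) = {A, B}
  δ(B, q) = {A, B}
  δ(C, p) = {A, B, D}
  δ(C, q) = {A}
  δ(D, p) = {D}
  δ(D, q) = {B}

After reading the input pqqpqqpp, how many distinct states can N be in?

4

Start: {A}
read p: {C}
read q: {A}
read q: {A, B}
read p: {A, B, C}
read q: {A, B}
read q: {A, B}
read p: {A, B, C}
read p: {A, B, C, D}
Final reachable set {A, B, C, D} has 4 states.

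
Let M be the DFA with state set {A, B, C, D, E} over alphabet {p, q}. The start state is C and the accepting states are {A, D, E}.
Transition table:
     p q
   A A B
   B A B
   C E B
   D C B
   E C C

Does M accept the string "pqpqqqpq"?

C --p--> E
E --q--> C
C --p--> E
E --q--> C
C --q--> B
B --q--> B
B --p--> A
A --q--> B
End in state B, which is not an accepting state.

rejected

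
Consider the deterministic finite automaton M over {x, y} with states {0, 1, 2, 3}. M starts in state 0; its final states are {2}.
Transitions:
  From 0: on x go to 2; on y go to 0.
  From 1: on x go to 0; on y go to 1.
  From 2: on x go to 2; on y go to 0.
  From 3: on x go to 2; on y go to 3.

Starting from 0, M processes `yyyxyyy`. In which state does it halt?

0 --y--> 0
0 --y--> 0
0 --y--> 0
0 --x--> 2
2 --y--> 0
0 --y--> 0
0 --y--> 0

0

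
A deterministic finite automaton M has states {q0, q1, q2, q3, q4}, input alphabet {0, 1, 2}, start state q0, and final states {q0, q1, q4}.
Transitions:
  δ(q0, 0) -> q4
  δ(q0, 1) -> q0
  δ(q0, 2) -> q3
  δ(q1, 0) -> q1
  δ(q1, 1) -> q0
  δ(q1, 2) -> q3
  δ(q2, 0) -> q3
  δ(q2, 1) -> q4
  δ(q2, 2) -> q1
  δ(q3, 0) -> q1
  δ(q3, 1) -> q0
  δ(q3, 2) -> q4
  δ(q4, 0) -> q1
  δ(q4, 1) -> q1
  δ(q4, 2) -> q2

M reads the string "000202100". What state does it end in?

q1

q0 --0--> q4
q4 --0--> q1
q1 --0--> q1
q1 --2--> q3
q3 --0--> q1
q1 --2--> q3
q3 --1--> q0
q0 --0--> q4
q4 --0--> q1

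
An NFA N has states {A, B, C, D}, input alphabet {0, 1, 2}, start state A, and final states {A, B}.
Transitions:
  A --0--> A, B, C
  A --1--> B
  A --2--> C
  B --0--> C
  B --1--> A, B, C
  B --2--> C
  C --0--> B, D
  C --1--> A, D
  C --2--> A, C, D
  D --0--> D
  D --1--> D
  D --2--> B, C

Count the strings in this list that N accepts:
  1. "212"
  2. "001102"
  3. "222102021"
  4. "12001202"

4

"212": accepted
"001102": accepted
"222102021": accepted
"12001202": accepted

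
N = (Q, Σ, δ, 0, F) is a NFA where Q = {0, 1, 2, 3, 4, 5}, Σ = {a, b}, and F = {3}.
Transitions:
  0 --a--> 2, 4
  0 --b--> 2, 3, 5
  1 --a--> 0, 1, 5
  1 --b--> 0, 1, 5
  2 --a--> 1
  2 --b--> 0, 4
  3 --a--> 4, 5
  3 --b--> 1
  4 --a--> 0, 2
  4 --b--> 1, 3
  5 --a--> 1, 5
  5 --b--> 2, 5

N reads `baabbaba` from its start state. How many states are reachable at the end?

5

Start: {0}
read b: {2, 3, 5}
read a: {1, 4, 5}
read a: {0, 1, 2, 5}
read b: {0, 1, 2, 3, 4, 5}
read b: {0, 1, 2, 3, 4, 5}
read a: {0, 1, 2, 4, 5}
read b: {0, 1, 2, 3, 4, 5}
read a: {0, 1, 2, 4, 5}
Final reachable set {0, 1, 2, 4, 5} has 5 states.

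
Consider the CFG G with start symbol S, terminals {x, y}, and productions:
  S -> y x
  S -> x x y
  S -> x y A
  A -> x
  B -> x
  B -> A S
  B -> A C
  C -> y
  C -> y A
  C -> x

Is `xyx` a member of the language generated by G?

S ⇒ xyA ⇒ xyx

yes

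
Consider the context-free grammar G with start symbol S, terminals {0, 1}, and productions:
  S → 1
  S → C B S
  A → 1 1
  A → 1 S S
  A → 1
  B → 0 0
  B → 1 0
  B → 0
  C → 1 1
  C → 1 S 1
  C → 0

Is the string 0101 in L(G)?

S ⇒ CBS ⇒ 0BS ⇒ 010S ⇒ 0101

yes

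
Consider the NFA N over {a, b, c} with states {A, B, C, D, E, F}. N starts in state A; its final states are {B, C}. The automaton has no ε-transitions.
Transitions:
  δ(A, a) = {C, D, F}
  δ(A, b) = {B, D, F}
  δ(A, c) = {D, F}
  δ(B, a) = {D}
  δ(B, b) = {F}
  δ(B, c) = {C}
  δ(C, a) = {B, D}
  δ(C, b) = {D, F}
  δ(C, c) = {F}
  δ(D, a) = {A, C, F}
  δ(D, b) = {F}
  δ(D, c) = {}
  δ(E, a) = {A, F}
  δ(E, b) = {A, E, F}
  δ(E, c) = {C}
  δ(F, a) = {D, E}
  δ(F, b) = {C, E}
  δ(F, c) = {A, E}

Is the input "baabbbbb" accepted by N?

Start: {A}
read b: {B, D, F}
read a: {A, C, D, E, F}
read a: {A, B, C, D, E, F}
read b: {A, B, C, D, E, F}
read b: {A, B, C, D, E, F}
read b: {A, B, C, D, E, F}
read b: {A, B, C, D, E, F}
read b: {A, B, C, D, E, F}
Reachable ∩ accepting = {B, C} — nonempty.

accepted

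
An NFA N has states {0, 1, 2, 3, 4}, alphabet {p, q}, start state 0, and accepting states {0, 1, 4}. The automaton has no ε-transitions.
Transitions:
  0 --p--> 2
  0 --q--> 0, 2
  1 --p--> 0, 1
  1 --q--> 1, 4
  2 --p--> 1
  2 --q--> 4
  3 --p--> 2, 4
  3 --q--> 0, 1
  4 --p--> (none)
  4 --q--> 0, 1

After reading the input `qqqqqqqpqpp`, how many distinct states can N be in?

3

Start: {0}
read q: {0, 2}
read q: {0, 2, 4}
read q: {0, 1, 2, 4}
read q: {0, 1, 2, 4}
read q: {0, 1, 2, 4}
read q: {0, 1, 2, 4}
read q: {0, 1, 2, 4}
read p: {0, 1, 2}
read q: {0, 1, 2, 4}
read p: {0, 1, 2}
read p: {0, 1, 2}
Final reachable set {0, 1, 2} has 3 states.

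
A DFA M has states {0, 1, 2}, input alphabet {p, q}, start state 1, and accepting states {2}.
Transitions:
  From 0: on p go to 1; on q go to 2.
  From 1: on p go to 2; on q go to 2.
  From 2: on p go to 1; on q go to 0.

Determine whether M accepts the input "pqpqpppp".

1 --p--> 2
2 --q--> 0
0 --p--> 1
1 --q--> 2
2 --p--> 1
1 --p--> 2
2 --p--> 1
1 --p--> 2
End in state 2, which is an accepting state.

accepted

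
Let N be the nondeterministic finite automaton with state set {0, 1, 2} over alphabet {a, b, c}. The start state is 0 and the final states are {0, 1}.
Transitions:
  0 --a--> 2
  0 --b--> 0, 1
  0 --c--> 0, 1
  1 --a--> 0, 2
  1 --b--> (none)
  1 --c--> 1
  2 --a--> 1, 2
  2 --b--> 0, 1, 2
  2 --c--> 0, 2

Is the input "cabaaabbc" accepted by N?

Start: {0}
read c: {0, 1}
read a: {0, 2}
read b: {0, 1, 2}
read a: {0, 1, 2}
read a: {0, 1, 2}
read a: {0, 1, 2}
read b: {0, 1, 2}
read b: {0, 1, 2}
read c: {0, 1, 2}
Reachable ∩ accepting = {0, 1} — nonempty.

accepted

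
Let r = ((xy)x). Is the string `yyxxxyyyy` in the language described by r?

No split of yyxxxyyyy into u·v has (xy) matching u and x matching v.

no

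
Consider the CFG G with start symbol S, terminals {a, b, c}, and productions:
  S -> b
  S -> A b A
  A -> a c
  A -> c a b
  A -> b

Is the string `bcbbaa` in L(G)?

no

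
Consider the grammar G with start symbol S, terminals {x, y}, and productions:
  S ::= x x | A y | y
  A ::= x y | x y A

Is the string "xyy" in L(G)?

S ⇒ Ay ⇒ xyy

yes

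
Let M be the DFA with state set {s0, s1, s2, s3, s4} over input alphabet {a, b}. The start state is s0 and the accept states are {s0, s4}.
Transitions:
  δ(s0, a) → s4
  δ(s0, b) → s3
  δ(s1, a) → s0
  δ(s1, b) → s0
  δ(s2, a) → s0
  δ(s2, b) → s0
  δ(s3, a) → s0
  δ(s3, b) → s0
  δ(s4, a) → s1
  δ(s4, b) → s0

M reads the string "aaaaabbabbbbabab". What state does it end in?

s0

s0 --a--> s4
s4 --a--> s1
s1 --a--> s0
s0 --a--> s4
s4 --a--> s1
s1 --b--> s0
s0 --b--> s3
s3 --a--> s0
s0 --b--> s3
s3 --b--> s0
s0 --b--> s3
s3 --b--> s0
s0 --a--> s4
s4 --b--> s0
s0 --a--> s4
s4 --b--> s0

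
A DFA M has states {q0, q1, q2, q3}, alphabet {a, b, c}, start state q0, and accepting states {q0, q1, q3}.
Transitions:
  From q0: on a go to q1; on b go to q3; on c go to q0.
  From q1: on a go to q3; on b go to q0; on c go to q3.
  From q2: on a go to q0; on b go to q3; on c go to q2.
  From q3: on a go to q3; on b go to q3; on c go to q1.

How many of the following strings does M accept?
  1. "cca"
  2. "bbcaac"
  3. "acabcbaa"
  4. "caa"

4

"cca": accepted
"bbcaac": accepted
"acabcbaa": accepted
"caa": accepted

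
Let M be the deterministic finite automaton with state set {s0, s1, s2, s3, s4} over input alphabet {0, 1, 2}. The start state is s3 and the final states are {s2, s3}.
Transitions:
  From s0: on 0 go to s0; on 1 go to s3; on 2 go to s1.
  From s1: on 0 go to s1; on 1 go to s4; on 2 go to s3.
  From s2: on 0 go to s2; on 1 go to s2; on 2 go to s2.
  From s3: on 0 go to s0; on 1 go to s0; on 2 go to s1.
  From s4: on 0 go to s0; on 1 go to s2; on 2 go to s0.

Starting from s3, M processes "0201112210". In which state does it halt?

s2

s3 --0--> s0
s0 --2--> s1
s1 --0--> s1
s1 --1--> s4
s4 --1--> s2
s2 --1--> s2
s2 --2--> s2
s2 --2--> s2
s2 --1--> s2
s2 --0--> s2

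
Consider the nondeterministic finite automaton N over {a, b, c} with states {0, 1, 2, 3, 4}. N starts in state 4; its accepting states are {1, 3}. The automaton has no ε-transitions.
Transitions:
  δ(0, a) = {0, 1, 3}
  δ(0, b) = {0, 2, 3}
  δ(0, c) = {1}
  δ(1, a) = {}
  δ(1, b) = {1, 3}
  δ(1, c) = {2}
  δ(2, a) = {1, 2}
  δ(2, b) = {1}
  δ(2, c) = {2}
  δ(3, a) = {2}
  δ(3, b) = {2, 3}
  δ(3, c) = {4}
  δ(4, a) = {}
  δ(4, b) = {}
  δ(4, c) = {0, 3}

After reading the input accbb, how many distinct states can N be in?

Start: {4}
read a: {}
The reachable set is empty and stays empty for the remaining 4 symbols.
Final reachable set {} has 0 states.

0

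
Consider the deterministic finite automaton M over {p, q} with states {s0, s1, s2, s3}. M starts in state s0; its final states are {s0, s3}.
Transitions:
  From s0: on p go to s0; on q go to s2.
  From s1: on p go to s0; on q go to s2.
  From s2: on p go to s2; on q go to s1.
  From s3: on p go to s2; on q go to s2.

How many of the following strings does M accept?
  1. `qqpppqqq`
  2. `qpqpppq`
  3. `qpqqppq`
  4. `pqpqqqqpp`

0

`qqpppqqq`: rejected
`qpqpppq`: rejected
`qpqqppq`: rejected
`pqpqqqqpp`: rejected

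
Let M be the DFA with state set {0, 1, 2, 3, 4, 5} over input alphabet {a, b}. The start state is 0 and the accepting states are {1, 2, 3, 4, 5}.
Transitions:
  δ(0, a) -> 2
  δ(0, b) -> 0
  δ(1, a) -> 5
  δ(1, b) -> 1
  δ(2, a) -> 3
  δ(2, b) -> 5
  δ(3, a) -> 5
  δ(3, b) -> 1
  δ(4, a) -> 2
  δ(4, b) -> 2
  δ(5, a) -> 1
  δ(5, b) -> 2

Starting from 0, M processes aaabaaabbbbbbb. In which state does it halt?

0 --a--> 2
2 --a--> 3
3 --a--> 5
5 --b--> 2
2 --a--> 3
3 --a--> 5
5 --a--> 1
1 --b--> 1
1 --b--> 1
1 --b--> 1
1 --b--> 1
1 --b--> 1
1 --b--> 1
1 --b--> 1

1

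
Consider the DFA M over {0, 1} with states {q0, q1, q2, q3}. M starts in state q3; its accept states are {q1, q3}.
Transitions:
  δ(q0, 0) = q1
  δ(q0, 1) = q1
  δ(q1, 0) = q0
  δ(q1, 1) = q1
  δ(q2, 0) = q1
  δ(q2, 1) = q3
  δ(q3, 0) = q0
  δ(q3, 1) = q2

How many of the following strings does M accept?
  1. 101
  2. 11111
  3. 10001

101: accepted
11111: rejected
10001: accepted

2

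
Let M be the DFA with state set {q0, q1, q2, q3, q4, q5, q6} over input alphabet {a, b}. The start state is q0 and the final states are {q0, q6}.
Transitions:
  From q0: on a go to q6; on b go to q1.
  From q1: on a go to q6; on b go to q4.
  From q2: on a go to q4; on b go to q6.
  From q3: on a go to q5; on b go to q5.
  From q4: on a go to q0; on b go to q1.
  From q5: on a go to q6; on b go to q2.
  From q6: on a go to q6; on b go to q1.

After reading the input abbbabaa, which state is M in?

q6

q0 --a--> q6
q6 --b--> q1
q1 --b--> q4
q4 --b--> q1
q1 --a--> q6
q6 --b--> q1
q1 --a--> q6
q6 --a--> q6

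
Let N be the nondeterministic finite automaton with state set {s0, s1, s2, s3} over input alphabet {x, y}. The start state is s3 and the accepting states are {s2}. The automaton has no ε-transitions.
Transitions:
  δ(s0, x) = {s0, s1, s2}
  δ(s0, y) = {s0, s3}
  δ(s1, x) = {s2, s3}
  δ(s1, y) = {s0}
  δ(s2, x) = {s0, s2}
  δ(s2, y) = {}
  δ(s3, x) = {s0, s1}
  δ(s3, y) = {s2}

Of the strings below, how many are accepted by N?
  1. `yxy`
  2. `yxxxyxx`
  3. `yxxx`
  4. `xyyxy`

2

`yxy`: rejected
`yxxxyxx`: accepted
`yxxx`: accepted
`xyyxy`: rejected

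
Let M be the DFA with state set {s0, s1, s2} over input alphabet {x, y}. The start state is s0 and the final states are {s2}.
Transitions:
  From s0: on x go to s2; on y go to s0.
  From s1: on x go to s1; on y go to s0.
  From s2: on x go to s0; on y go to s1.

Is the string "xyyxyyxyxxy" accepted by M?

rejected

s0 --x--> s2
s2 --y--> s1
s1 --y--> s0
s0 --x--> s2
s2 --y--> s1
s1 --y--> s0
s0 --x--> s2
s2 --y--> s1
s1 --x--> s1
s1 --x--> s1
s1 --y--> s0
End in state s0, which is not an accepting state.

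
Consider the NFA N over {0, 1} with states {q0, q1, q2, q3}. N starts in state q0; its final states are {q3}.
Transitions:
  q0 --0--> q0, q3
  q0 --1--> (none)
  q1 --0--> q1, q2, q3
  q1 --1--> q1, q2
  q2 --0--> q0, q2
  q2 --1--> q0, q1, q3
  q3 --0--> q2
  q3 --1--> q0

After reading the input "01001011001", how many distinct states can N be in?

Start: {q0}
read 0: {q0, q3}
read 1: {q0}
read 0: {q0, q3}
read 0: {q0, q2, q3}
read 1: {q0, q1, q3}
read 0: {q0, q1, q2, q3}
read 1: {q0, q1, q2, q3}
read 1: {q0, q1, q2, q3}
read 0: {q0, q1, q2, q3}
read 0: {q0, q1, q2, q3}
read 1: {q0, q1, q2, q3}
Final reachable set {q0, q1, q2, q3} has 4 states.

4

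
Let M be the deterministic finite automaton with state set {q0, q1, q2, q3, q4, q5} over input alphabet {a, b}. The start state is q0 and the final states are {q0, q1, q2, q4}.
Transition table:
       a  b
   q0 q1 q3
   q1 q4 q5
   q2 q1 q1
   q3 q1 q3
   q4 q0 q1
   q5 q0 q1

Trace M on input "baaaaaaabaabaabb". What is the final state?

q0 --b--> q3
q3 --a--> q1
q1 --a--> q4
q4 --a--> q0
q0 --a--> q1
q1 --a--> q4
q4 --a--> q0
q0 --a--> q1
q1 --b--> q5
q5 --a--> q0
q0 --a--> q1
q1 --b--> q5
q5 --a--> q0
q0 --a--> q1
q1 --b--> q5
q5 --b--> q1

q1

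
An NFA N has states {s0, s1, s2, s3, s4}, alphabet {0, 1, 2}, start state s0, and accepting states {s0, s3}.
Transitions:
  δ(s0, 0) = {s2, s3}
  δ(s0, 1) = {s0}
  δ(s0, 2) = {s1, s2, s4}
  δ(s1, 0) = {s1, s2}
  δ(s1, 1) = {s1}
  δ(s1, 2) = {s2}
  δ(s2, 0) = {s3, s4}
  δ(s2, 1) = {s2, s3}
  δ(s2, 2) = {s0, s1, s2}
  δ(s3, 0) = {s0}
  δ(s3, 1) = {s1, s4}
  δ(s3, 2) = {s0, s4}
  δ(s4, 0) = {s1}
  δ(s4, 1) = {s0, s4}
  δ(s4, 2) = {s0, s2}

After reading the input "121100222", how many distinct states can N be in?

4

Start: {s0}
read 1: {s0}
read 2: {s1, s2, s4}
read 1: {s0, s1, s2, s3, s4}
read 1: {s0, s1, s2, s3, s4}
read 0: {s0, s1, s2, s3, s4}
read 0: {s0, s1, s2, s3, s4}
read 2: {s0, s1, s2, s4}
read 2: {s0, s1, s2, s4}
read 2: {s0, s1, s2, s4}
Final reachable set {s0, s1, s2, s4} has 4 states.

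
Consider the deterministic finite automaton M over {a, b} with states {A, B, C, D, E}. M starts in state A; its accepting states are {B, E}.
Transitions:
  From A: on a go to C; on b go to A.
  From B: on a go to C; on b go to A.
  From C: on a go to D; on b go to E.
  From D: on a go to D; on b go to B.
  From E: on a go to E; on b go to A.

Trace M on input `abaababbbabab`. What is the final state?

A

A --a--> C
C --b--> E
E --a--> E
E --a--> E
E --b--> A
A --a--> C
C --b--> E
E --b--> A
A --b--> A
A --a--> C
C --b--> E
E --a--> E
E --b--> A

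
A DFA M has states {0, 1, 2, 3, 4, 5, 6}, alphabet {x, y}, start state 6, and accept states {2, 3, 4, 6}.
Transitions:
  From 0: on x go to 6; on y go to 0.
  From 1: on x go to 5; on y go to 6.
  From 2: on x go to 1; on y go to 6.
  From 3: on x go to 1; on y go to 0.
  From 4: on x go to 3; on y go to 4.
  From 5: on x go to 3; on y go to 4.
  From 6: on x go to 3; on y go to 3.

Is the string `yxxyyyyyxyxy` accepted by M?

6 --y--> 3
3 --x--> 1
1 --x--> 5
5 --y--> 4
4 --y--> 4
4 --y--> 4
4 --y--> 4
4 --y--> 4
4 --x--> 3
3 --y--> 0
0 --x--> 6
6 --y--> 3
End in state 3, which is an accepting state.

accepted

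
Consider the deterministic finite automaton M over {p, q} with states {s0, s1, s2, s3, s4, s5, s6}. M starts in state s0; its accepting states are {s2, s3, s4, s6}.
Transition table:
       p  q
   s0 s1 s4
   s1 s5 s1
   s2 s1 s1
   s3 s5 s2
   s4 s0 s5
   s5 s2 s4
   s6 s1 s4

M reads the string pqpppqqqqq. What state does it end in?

s1

s0 --p--> s1
s1 --q--> s1
s1 --p--> s5
s5 --p--> s2
s2 --p--> s1
s1 --q--> s1
s1 --q--> s1
s1 --q--> s1
s1 --q--> s1
s1 --q--> s1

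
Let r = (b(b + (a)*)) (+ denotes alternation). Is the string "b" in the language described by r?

yes

Split as b·ε: b matches b and (b+(a)*) matches ε.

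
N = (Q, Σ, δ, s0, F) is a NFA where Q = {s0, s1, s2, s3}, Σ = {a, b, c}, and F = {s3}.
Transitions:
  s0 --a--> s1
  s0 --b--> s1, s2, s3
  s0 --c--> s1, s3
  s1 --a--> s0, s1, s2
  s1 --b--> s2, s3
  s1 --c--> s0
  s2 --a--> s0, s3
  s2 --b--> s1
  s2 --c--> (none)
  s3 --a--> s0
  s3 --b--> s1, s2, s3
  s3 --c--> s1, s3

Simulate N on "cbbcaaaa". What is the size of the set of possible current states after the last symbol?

Start: {s0}
read c: {s1, s3}
read b: {s1, s2, s3}
read b: {s1, s2, s3}
read c: {s0, s1, s3}
read a: {s0, s1, s2}
read a: {s0, s1, s2, s3}
read a: {s0, s1, s2, s3}
read a: {s0, s1, s2, s3}
Final reachable set {s0, s1, s2, s3} has 4 states.

4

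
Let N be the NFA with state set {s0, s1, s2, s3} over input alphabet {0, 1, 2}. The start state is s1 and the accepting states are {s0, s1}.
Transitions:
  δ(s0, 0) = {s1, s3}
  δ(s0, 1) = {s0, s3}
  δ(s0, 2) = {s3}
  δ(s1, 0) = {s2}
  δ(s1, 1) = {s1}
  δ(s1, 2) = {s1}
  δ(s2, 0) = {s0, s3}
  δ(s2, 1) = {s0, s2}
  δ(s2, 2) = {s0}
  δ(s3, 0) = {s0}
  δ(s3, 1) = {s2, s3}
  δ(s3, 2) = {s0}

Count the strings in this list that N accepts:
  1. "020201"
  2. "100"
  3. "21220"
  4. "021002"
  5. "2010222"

"020201": accepted
"100": accepted
"21220": rejected
"021002": accepted
"2010222": accepted

4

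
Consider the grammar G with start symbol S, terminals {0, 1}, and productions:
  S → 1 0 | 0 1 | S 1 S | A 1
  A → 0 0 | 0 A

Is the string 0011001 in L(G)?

yes

S ⇒ S1S ⇒ A11S ⇒ 0011S ⇒ 0011A1 ⇒ 0011001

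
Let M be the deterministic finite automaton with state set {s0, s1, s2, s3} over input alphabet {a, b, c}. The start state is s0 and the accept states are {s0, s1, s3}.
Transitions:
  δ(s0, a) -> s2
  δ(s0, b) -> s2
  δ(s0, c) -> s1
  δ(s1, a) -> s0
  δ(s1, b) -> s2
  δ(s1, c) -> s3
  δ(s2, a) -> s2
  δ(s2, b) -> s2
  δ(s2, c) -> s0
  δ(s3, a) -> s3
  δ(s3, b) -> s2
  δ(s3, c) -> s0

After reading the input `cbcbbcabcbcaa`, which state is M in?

s0 --c--> s1
s1 --b--> s2
s2 --c--> s0
s0 --b--> s2
s2 --b--> s2
s2 --c--> s0
s0 --a--> s2
s2 --b--> s2
s2 --c--> s0
s0 --b--> s2
s2 --c--> s0
s0 --a--> s2
s2 --a--> s2

s2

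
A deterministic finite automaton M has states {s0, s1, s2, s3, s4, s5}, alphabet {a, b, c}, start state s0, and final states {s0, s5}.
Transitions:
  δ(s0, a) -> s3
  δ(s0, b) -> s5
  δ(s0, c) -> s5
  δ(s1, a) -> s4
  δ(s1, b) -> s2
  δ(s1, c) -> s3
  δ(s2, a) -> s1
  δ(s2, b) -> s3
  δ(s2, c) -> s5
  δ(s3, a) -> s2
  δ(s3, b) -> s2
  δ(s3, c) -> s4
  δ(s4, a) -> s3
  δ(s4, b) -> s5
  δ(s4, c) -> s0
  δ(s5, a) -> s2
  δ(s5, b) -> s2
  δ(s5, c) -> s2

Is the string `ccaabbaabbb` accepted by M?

s0 --c--> s5
s5 --c--> s2
s2 --a--> s1
s1 --a--> s4
s4 --b--> s5
s5 --b--> s2
s2 --a--> s1
s1 --a--> s4
s4 --b--> s5
s5 --b--> s2
s2 --b--> s3
End in state s3, which is not an accepting state.

rejected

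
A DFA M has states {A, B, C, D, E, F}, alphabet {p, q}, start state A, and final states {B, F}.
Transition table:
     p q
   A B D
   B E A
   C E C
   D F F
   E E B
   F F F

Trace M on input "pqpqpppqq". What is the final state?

A --p--> B
B --q--> A
A --p--> B
B --q--> A
A --p--> B
B --p--> E
E --p--> E
E --q--> B
B --q--> A

A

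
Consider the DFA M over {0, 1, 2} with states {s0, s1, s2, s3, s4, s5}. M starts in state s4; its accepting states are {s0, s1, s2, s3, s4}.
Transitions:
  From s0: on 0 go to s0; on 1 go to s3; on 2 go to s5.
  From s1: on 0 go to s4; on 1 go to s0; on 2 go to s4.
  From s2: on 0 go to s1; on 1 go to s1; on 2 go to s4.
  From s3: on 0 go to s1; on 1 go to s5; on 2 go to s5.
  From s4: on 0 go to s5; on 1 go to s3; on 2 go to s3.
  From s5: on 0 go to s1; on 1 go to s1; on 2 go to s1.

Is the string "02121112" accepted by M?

rejected

s4 --0--> s5
s5 --2--> s1
s1 --1--> s0
s0 --2--> s5
s5 --1--> s1
s1 --1--> s0
s0 --1--> s3
s3 --2--> s5
End in state s5, which is not an accepting state.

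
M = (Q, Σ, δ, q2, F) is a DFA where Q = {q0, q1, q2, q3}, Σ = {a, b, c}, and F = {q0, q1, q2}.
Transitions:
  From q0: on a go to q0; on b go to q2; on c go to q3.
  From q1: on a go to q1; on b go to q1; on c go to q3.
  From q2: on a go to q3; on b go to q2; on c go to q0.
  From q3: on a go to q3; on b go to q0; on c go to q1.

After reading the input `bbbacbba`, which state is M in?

q1

q2 --b--> q2
q2 --b--> q2
q2 --b--> q2
q2 --a--> q3
q3 --c--> q1
q1 --b--> q1
q1 --b--> q1
q1 --a--> q1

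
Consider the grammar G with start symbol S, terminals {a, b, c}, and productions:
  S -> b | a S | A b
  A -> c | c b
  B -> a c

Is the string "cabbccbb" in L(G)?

no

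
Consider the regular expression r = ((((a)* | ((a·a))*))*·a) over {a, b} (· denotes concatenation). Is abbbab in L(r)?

no

No split of abbbab into u·v has (((a)*|((a·a))*))* matching u and a matching v.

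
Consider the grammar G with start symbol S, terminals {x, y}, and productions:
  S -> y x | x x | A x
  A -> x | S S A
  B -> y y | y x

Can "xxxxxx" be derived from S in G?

S ⇒ Ax ⇒ SSAx ⇒ AxSAx ⇒ xxSAx ⇒ xxAxAx ⇒ xxxxAx ⇒ xxxxxx

yes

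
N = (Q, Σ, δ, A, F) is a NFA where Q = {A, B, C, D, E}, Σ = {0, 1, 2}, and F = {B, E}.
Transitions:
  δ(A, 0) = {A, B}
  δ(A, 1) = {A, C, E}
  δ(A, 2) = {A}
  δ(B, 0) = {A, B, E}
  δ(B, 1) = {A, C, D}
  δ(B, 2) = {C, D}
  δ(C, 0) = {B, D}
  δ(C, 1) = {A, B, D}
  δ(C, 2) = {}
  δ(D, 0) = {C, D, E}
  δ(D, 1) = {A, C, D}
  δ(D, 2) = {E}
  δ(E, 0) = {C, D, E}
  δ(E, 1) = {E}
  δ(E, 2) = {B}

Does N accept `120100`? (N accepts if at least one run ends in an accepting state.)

accepted

Start: {A}
read 1: {A, C, E}
read 2: {A, B}
read 0: {A, B, E}
read 1: {A, C, D, E}
read 0: {A, B, C, D, E}
read 0: {A, B, C, D, E}
Reachable ∩ accepting = {B, E} — nonempty.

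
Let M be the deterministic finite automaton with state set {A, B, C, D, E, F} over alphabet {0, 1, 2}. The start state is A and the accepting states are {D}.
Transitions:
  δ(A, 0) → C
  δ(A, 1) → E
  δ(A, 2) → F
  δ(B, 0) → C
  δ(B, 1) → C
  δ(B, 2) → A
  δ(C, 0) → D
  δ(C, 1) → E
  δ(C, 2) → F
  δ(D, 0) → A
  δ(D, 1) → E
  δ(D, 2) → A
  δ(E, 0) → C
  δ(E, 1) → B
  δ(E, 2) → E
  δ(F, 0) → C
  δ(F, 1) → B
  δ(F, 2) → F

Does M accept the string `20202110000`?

A --2--> F
F --0--> C
C --2--> F
F --0--> C
C --2--> F
F --1--> B
B --1--> C
C --0--> D
D --0--> A
A --0--> C
C --0--> D
End in state D, which is an accepting state.

accepted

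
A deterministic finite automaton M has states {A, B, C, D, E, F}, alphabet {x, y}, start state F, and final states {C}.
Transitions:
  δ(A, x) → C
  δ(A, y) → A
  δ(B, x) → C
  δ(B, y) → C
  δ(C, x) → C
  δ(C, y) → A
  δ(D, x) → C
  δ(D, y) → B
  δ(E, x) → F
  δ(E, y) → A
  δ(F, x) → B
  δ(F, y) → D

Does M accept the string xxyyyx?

F --x--> B
B --x--> C
C --y--> A
A --y--> A
A --y--> A
A --x--> C
End in state C, which is an accepting state.

accepted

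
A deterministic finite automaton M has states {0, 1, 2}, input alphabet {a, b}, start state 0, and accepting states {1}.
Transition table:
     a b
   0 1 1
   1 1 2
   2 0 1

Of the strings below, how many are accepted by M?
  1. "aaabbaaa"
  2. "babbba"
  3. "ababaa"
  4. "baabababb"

"aaabbaaa": accepted
"babbba": rejected
"ababaa": accepted
"baabababb": accepted

3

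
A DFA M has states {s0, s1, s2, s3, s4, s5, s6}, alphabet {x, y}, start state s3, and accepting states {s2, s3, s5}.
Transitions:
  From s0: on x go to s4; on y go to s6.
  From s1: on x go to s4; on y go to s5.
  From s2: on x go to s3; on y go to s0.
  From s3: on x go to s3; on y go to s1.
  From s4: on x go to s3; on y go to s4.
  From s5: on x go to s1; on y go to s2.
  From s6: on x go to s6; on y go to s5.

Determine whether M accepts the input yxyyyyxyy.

s3 --y--> s1
s1 --x--> s4
s4 --y--> s4
s4 --y--> s4
s4 --y--> s4
s4 --y--> s4
s4 --x--> s3
s3 --y--> s1
s1 --y--> s5
End in state s5, which is an accepting state.

accepted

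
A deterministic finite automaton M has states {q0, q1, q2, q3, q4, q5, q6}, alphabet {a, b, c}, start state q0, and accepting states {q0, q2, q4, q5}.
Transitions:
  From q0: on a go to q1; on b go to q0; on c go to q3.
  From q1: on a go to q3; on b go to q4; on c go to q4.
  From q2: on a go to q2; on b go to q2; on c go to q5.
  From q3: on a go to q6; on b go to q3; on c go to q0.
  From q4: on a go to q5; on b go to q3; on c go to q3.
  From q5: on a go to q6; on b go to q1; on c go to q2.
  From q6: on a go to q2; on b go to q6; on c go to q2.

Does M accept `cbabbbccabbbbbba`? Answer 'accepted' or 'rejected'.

q0 --c--> q3
q3 --b--> q3
q3 --a--> q6
q6 --b--> q6
q6 --b--> q6
q6 --b--> q6
q6 --c--> q2
q2 --c--> q5
q5 --a--> q6
q6 --b--> q6
q6 --b--> q6
q6 --b--> q6
q6 --b--> q6
q6 --b--> q6
q6 --b--> q6
q6 --a--> q2
End in state q2, which is an accepting state.

accepted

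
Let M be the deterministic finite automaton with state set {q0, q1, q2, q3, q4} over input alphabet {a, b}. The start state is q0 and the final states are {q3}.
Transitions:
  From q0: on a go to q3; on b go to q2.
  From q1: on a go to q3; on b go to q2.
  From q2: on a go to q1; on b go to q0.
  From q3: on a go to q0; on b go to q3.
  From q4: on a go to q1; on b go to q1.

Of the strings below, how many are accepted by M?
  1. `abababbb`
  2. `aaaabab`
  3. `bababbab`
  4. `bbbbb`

`abababbb`: rejected
`aaaabab`: rejected
`bababbab`: accepted
`bbbbb`: rejected

1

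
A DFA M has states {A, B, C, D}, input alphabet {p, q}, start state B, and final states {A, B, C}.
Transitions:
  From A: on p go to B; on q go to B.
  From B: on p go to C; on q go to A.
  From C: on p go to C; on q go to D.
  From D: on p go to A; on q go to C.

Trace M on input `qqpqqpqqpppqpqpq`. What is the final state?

D

B --q--> A
A --q--> B
B --p--> C
C --q--> D
D --q--> C
C --p--> C
C --q--> D
D --q--> C
C --p--> C
C --p--> C
C --p--> C
C --q--> D
D --p--> A
A --q--> B
B --p--> C
C --q--> D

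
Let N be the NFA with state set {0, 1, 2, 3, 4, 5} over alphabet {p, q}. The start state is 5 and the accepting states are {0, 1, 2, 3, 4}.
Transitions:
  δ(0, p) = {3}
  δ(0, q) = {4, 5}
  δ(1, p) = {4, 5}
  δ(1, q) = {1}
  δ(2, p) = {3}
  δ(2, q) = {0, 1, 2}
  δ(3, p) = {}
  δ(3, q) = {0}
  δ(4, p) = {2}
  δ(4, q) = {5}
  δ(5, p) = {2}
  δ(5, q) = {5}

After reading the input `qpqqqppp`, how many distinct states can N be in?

Start: {5}
read q: {5}
read p: {2}
read q: {0, 1, 2}
read q: {0, 1, 2, 4, 5}
read q: {0, 1, 2, 4, 5}
read p: {2, 3, 4, 5}
read p: {2, 3}
read p: {3}
Final reachable set {3} has 1 state.

1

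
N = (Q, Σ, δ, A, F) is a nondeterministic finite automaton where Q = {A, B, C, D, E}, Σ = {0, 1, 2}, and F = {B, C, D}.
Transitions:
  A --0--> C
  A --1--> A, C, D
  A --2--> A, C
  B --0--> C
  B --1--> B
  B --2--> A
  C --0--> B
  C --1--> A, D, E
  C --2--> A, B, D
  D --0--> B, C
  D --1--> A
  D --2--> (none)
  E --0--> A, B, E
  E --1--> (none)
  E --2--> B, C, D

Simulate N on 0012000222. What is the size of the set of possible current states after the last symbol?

4

Start: {A}
read 0: {C}
read 0: {B}
read 1: {B}
read 2: {A}
read 0: {C}
read 0: {B}
read 0: {C}
read 2: {A, B, D}
read 2: {A, C}
read 2: {A, B, C, D}
Final reachable set {A, B, C, D} has 4 states.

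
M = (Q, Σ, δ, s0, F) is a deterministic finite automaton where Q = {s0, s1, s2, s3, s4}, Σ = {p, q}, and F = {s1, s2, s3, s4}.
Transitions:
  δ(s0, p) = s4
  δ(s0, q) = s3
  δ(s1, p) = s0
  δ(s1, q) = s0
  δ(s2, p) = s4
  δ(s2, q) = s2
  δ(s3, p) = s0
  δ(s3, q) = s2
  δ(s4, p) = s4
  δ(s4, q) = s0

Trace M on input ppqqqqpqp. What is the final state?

s4

s0 --p--> s4
s4 --p--> s4
s4 --q--> s0
s0 --q--> s3
s3 --q--> s2
s2 --q--> s2
s2 --p--> s4
s4 --q--> s0
s0 --p--> s4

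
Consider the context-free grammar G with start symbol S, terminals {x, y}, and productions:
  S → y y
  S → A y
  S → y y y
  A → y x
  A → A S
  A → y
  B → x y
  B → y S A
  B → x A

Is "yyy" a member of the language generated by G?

yes

S ⇒ yyy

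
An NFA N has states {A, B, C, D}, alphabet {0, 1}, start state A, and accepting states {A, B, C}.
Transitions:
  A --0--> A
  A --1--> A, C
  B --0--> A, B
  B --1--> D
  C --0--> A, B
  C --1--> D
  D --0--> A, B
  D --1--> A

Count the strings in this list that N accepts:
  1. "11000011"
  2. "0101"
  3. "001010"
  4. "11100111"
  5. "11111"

"11000011": accepted
"0101": accepted
"001010": accepted
"11100111": accepted
"11111": accepted

5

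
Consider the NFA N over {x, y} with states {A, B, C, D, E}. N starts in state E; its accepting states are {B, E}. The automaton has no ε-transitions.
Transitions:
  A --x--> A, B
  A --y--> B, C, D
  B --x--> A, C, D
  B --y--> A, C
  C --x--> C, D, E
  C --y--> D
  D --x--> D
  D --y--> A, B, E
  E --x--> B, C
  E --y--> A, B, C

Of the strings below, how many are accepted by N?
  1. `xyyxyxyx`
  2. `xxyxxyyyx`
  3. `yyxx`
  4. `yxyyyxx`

4

`xyyxyxyx`: accepted
`xxyxxyyyx`: accepted
`yyxx`: accepted
`yxyyyxx`: accepted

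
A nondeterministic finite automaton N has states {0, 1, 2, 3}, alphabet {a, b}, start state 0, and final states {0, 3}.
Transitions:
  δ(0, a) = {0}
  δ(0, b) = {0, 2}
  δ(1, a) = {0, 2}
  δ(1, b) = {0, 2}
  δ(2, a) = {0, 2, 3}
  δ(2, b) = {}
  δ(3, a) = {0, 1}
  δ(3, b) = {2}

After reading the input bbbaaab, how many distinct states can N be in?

Start: {0}
read b: {0, 2}
read b: {0, 2}
read b: {0, 2}
read a: {0, 2, 3}
read a: {0, 1, 2, 3}
read a: {0, 1, 2, 3}
read b: {0, 2}
Final reachable set {0, 2} has 2 states.

2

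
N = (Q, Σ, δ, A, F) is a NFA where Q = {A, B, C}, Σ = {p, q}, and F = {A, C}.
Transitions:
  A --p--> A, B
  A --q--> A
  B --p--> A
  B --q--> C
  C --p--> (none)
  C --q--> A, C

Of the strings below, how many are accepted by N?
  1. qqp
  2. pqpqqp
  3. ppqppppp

qqp: accepted
pqpqqp: accepted
ppqppppp: accepted

3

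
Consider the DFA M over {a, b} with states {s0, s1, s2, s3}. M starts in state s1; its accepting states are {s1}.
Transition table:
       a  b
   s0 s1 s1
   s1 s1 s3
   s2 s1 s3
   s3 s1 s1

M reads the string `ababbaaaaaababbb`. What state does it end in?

s1 --a--> s1
s1 --b--> s3
s3 --a--> s1
s1 --b--> s3
s3 --b--> s1
s1 --a--> s1
s1 --a--> s1
s1 --a--> s1
s1 --a--> s1
s1 --a--> s1
s1 --a--> s1
s1 --b--> s3
s3 --a--> s1
s1 --b--> s3
s3 --b--> s1
s1 --b--> s3

s3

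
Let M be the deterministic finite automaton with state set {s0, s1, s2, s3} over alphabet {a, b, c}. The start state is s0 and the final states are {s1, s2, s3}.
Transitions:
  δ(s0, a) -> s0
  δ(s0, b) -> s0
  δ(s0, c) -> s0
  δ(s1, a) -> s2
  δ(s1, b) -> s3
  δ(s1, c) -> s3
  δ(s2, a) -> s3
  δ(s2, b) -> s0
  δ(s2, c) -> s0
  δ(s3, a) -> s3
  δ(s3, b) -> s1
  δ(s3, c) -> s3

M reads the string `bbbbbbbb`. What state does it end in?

s0 --b--> s0
s0 --b--> s0
s0 --b--> s0
s0 --b--> s0
s0 --b--> s0
s0 --b--> s0
s0 --b--> s0
s0 --b--> s0

s0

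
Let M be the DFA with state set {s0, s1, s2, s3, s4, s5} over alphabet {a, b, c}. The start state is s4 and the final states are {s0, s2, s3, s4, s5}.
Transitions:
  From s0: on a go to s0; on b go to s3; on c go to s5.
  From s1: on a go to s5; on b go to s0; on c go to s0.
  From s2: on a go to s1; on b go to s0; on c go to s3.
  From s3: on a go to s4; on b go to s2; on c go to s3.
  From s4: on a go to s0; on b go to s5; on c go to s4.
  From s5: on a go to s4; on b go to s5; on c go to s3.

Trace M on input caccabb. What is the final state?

s4 --c--> s4
s4 --a--> s0
s0 --c--> s5
s5 --c--> s3
s3 --a--> s4
s4 --b--> s5
s5 --b--> s5

s5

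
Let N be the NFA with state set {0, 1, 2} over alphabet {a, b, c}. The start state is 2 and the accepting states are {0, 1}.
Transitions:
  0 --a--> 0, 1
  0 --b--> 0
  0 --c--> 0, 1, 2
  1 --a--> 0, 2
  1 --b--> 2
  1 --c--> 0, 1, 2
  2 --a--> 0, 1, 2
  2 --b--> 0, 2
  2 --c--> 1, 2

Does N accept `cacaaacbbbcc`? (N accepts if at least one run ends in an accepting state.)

accepted

Start: {2}
read c: {1, 2}
read a: {0, 1, 2}
read c: {0, 1, 2}
read a: {0, 1, 2}
read a: {0, 1, 2}
read a: {0, 1, 2}
read c: {0, 1, 2}
read b: {0, 2}
read b: {0, 2}
read b: {0, 2}
read c: {0, 1, 2}
read c: {0, 1, 2}
Reachable ∩ accepting = {0, 1} — nonempty.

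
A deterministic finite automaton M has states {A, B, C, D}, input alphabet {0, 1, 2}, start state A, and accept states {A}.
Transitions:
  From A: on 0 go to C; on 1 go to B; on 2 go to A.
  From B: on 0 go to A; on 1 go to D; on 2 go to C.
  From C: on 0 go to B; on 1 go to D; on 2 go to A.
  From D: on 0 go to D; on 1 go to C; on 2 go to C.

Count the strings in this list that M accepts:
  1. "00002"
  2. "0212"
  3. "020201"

1

"00002": accepted
"0212": rejected
"020201": rejected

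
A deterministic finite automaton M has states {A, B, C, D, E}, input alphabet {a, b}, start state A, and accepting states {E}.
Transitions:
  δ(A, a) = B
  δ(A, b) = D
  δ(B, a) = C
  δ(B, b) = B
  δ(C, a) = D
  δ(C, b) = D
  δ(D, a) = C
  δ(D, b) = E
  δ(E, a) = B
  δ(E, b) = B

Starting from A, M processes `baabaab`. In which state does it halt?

A --b--> D
D --a--> C
C --a--> D
D --b--> E
E --a--> B
B --a--> C
C --b--> D

D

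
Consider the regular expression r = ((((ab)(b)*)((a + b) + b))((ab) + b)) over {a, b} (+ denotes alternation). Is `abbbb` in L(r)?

Split as abbb·b: (((ab)(b)*)((a+b)+b)) matches abbb and ((ab)+b) matches b.

yes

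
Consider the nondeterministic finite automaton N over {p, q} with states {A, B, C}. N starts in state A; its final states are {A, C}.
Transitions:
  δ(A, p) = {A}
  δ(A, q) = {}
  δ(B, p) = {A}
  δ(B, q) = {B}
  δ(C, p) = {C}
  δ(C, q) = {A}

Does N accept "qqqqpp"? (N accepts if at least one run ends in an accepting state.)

rejected

Start: {A}
read q: {}
The reachable set is empty and stays empty for the remaining 5 symbols.
Reachable ∩ accepting = {} — empty.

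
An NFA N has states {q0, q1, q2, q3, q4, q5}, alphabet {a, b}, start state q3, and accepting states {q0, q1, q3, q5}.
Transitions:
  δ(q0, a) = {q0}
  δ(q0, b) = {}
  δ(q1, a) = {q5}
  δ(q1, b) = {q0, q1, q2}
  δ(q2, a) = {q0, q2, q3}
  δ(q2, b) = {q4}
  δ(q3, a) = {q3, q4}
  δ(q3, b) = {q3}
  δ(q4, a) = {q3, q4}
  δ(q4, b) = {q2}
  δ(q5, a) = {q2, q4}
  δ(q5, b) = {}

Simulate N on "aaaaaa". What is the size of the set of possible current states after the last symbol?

Start: {q3}
read a: {q3, q4}
read a: {q3, q4}
read a: {q3, q4}
read a: {q3, q4}
read a: {q3, q4}
read a: {q3, q4}
Final reachable set {q3, q4} has 2 states.

2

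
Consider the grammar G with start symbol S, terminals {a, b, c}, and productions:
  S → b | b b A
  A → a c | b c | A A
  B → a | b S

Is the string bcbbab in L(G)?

no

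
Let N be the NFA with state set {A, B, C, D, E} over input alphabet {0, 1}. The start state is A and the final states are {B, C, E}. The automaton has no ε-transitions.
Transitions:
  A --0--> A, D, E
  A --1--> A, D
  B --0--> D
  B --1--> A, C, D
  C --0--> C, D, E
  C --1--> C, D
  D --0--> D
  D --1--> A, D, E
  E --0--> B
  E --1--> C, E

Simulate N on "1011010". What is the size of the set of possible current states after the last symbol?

5

Start: {A}
read 1: {A, D}
read 0: {A, D, E}
read 1: {A, C, D, E}
read 1: {A, C, D, E}
read 0: {A, B, C, D, E}
read 1: {A, C, D, E}
read 0: {A, B, C, D, E}
Final reachable set {A, B, C, D, E} has 5 states.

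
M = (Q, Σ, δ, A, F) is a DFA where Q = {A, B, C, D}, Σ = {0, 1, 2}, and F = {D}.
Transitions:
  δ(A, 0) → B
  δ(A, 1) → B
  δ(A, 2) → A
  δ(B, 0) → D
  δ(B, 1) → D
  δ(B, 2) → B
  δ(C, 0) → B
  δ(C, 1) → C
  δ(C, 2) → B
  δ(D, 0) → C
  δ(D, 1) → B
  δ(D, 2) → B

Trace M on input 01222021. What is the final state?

D

A --0--> B
B --1--> D
D --2--> B
B --2--> B
B --2--> B
B --0--> D
D --2--> B
B --1--> D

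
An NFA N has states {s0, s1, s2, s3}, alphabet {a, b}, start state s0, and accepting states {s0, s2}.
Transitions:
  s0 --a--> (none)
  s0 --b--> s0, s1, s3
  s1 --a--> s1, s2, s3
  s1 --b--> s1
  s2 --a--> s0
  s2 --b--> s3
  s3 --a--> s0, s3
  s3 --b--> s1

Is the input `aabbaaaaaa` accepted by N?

rejected

Start: {s0}
read a: {}
The reachable set is empty and stays empty for the remaining 9 symbols.
Reachable ∩ accepting = {} — empty.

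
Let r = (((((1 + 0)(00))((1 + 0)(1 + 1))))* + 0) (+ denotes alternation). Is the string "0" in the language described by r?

The right alternative 0 matches 0.

yes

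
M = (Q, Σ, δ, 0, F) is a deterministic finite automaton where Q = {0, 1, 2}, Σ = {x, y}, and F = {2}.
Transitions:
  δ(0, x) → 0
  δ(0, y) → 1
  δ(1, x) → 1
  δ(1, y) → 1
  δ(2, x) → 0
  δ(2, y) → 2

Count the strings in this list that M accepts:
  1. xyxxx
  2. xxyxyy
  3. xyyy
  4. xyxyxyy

0

xyxxx: rejected
xxyxyy: rejected
xyyy: rejected
xyxyxyy: rejected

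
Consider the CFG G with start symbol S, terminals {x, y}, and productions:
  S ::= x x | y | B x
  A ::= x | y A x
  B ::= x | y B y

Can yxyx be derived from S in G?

S ⇒ Bx ⇒ yByx ⇒ yxyx

yes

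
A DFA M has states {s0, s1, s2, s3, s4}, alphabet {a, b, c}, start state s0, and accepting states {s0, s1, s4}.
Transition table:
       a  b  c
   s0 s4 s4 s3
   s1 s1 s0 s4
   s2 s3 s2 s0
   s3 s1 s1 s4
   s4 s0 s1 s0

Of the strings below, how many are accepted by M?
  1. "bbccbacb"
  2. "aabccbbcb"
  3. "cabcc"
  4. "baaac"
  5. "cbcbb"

"bbccbacb": accepted
"aabccbbcb": accepted
"cabcc": accepted
"baaac": rejected
"cbcbb": accepted

4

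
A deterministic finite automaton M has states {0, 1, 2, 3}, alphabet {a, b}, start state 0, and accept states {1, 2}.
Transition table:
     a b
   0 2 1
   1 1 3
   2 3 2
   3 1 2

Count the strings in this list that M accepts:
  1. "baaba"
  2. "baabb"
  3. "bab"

"baaba": accepted
"baabb": accepted
"bab": rejected

2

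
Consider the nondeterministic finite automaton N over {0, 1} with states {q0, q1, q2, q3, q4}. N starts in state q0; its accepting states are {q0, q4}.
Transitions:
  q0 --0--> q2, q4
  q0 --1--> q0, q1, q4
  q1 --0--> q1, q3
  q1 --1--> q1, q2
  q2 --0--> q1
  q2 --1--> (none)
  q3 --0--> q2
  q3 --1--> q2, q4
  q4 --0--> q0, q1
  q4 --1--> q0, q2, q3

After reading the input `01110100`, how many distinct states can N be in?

Start: {q0}
read 0: {q2, q4}
read 1: {q0, q2, q3}
read 1: {q0, q1, q2, q4}
read 1: {q0, q1, q2, q3, q4}
read 0: {q0, q1, q2, q3, q4}
read 1: {q0, q1, q2, q3, q4}
read 0: {q0, q1, q2, q3, q4}
read 0: {q0, q1, q2, q3, q4}
Final reachable set {q0, q1, q2, q3, q4} has 5 states.

5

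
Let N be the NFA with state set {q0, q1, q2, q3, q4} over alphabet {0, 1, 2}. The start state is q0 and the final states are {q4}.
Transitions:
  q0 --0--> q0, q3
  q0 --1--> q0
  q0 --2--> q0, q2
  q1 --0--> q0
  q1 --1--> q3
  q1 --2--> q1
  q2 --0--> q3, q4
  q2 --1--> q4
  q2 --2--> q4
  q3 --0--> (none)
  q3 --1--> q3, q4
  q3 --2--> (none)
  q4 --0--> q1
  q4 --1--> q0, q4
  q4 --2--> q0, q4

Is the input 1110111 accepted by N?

accepted

Start: {q0}
read 1: {q0}
read 1: {q0}
read 1: {q0}
read 0: {q0, q3}
read 1: {q0, q3, q4}
read 1: {q0, q3, q4}
read 1: {q0, q3, q4}
Reachable ∩ accepting = {q4} — nonempty.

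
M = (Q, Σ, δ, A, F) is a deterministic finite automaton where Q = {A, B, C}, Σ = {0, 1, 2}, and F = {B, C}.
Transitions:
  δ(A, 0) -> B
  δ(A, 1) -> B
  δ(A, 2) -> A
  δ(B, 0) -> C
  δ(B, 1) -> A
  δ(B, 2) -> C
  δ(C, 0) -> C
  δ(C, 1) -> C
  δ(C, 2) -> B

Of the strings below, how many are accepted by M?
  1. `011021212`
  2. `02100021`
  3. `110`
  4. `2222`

`011021212`: accepted
`02100021`: rejected
`110`: accepted
`2222`: rejected

2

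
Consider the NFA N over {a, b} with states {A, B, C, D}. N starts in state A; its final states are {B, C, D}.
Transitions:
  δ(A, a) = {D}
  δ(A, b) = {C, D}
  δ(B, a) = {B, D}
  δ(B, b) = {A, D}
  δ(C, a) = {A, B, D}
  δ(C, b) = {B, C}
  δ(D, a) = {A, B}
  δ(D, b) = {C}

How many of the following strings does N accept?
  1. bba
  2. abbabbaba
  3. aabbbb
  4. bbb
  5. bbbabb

bba: accepted
abbabbaba: accepted
aabbbb: accepted
bbb: accepted
bbbabb: accepted

5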